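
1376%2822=1376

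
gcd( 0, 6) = 6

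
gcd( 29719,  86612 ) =1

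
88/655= 88/655 = 0.13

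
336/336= 1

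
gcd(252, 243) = 9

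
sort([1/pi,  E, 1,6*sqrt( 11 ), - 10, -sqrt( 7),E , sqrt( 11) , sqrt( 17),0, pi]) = [ - 10, - sqrt( 7), 0, 1/pi,  1, E, E, pi , sqrt( 11),sqrt (17) , 6*sqrt( 11) ] 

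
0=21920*0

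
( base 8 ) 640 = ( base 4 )12200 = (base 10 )416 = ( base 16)1A0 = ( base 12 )2A8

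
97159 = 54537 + 42622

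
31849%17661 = 14188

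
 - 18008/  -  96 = 2251/12 = 187.58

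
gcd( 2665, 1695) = 5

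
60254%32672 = 27582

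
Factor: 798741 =3^5 * 19^1 *173^1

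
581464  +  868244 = 1449708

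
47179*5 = 235895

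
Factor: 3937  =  31^1  *127^1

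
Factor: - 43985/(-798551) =5^1*13^( - 1 )*53^ ( - 1)  *61^( - 1 )*463^1 = 2315/42029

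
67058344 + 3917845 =70976189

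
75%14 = 5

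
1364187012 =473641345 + 890545667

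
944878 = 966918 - 22040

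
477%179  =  119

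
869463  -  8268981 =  - 7399518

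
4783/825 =5 +658/825 = 5.80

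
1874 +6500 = 8374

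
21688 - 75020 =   -  53332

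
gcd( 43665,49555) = 5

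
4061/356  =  4061/356 = 11.41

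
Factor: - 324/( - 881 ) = 2^2*3^4*881^(-1)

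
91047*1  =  91047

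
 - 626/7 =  -90 + 4/7= -  89.43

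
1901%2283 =1901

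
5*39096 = 195480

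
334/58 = 5 + 22/29 = 5.76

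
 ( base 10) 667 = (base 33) K7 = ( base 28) NN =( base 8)1233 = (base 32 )KR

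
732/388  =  1 + 86/97 = 1.89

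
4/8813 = 4/8813 = 0.00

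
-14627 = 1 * ( -14627 )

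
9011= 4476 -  - 4535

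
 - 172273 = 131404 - 303677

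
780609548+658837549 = 1439447097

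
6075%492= 171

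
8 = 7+1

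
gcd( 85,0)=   85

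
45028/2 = 22514 = 22514.00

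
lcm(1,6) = 6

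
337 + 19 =356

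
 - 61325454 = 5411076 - 66736530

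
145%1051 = 145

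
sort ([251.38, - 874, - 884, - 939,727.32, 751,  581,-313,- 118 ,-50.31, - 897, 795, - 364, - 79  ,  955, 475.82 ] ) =[ - 939 , - 897, - 884 , - 874, - 364, - 313, - 118, - 79, - 50.31,251.38, 475.82,  581,727.32,751,  795, 955 ] 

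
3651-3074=577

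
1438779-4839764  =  -3400985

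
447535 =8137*55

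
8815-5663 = 3152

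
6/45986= 3/22993 = 0.00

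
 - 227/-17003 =227/17003=0.01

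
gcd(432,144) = 144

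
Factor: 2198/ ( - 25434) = - 7/81 = - 3^( - 4) * 7^1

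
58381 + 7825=66206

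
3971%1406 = 1159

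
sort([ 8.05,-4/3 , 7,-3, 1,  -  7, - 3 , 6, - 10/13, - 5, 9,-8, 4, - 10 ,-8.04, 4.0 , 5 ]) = [ - 10, - 8.04, - 8,-7, - 5,-3,- 3,-4/3, - 10/13,1, 4, 4.0,5, 6, 7, 8.05, 9]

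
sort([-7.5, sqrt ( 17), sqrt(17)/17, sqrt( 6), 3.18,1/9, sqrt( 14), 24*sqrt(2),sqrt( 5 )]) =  [ - 7.5, 1/9,sqrt( 17 )/17,sqrt( 5 ), sqrt(6 ), 3.18, sqrt ( 14) , sqrt( 17), 24*sqrt( 2 )] 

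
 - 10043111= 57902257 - 67945368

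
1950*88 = 171600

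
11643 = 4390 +7253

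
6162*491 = 3025542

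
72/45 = 8/5 =1.60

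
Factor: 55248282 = 2^1*3^2  *499^1*6151^1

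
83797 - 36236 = 47561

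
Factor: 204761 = 83^1*2467^1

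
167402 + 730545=897947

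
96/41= 2+14/41 = 2.34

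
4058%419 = 287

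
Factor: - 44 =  - 2^2 * 11^1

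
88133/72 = 88133/72 = 1224.07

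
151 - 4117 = -3966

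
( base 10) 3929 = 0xF59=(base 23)79j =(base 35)379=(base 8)7531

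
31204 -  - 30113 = 61317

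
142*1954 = 277468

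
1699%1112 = 587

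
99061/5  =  99061/5=19812.20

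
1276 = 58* 22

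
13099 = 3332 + 9767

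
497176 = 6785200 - 6288024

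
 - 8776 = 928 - 9704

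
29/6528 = 29/6528 = 0.00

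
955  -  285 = 670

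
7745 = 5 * 1549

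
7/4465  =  7/4465 = 0.00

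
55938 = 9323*6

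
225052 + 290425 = 515477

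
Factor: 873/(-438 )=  - 291/146 = - 2^( -1)*3^1*73^( - 1)*97^1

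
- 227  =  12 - 239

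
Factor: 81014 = 2^1*40507^1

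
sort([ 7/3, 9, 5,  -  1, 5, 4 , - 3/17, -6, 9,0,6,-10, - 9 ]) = [- 10, - 9,-6, - 1 ,  -  3/17,0,7/3,  4, 5,  5, 6 , 9, 9] 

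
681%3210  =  681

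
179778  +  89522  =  269300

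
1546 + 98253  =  99799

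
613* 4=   2452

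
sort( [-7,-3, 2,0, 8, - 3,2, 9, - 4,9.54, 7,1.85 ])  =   [ - 7, - 4,-3, - 3,  0, 1.85,2, 2,7, 8, 9, 9.54]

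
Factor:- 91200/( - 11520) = 2^(-2 )*3^( - 1 )*5^1*19^1 = 95/12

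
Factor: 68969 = 17^1*4057^1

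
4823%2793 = 2030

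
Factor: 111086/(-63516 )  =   - 829/474 = - 2^( - 1 ) *3^(-1)*79^(-1)*829^1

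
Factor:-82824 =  - 2^3 * 3^1 * 7^1*17^1* 29^1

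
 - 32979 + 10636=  - 22343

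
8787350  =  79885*110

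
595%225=145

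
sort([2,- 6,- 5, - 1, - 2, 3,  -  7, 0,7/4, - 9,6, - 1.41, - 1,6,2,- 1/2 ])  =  [ - 9, - 7, - 6, - 5, - 2, - 1.41, - 1, -1, - 1/2, 0,7/4, 2 , 2, 3, 6,  6]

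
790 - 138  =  652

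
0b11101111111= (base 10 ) 1919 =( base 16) 77f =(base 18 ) 5GB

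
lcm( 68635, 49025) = 343175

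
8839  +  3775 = 12614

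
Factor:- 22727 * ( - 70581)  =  3^1*7^1*3361^1*22727^1=1604094387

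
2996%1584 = 1412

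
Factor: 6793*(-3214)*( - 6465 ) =141148418430 =2^1*3^1*5^1*431^1*1607^1*6793^1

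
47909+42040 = 89949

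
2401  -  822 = 1579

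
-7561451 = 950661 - 8512112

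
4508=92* 49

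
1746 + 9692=11438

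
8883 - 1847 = 7036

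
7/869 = 7/869 = 0.01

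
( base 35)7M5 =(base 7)36155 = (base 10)9350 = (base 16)2486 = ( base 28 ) BPQ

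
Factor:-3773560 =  - 2^3*5^1*7^1 *13477^1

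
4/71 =4/71  =  0.06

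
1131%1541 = 1131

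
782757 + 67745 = 850502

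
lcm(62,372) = 372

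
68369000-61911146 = 6457854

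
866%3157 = 866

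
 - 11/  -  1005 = 11/1005 = 0.01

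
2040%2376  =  2040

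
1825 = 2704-879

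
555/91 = 555/91  =  6.10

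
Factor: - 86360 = - 2^3*5^1*17^1*127^1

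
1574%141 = 23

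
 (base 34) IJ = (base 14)331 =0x277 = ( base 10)631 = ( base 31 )KB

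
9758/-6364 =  -4879/3182 = - 1.53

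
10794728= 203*53176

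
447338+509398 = 956736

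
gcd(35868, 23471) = 49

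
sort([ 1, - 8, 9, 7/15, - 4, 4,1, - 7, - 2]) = [-8, - 7, - 4,  -  2, 7/15, 1,  1,4,9]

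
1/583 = 1/583 = 0.00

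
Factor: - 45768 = -2^3*3^1*1907^1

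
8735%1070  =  175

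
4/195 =4/195  =  0.02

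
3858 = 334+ 3524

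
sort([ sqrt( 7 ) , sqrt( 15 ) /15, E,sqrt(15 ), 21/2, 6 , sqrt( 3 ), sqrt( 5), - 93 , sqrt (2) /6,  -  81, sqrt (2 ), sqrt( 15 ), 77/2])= [ - 93,-81, sqrt( 2 )/6, sqrt(15) /15, sqrt( 2), sqrt(3),sqrt( 5), sqrt (7) , E,sqrt( 15 ),  sqrt( 15 ),6, 21/2, 77/2]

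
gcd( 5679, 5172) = 3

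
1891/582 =3+145/582 = 3.25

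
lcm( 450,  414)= 10350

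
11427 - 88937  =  -77510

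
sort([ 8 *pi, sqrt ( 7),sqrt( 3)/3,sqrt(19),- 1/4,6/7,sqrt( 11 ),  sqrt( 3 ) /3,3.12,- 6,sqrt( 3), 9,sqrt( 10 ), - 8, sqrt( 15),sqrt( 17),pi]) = [ - 8, - 6, - 1/4,sqrt( 3 ) /3, sqrt( 3 ) /3, 6/7,sqrt ( 3 ),sqrt( 7),3.12,pi, sqrt( 10 ),sqrt( 11),  sqrt( 15 ),sqrt(17 ),sqrt( 19), 9,8*  pi] 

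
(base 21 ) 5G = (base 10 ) 121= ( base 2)1111001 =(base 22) 5b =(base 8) 171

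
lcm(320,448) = 2240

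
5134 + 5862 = 10996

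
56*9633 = 539448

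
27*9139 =246753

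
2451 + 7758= 10209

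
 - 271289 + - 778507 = -1049796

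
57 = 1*57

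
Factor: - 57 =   -  3^1*19^1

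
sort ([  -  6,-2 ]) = [ - 6, - 2 ]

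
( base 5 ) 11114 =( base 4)30100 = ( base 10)784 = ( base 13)484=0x310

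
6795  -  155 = 6640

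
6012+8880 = 14892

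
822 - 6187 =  - 5365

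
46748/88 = 11687/22 = 531.23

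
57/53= 1 + 4/53 =1.08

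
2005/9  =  222 + 7/9 = 222.78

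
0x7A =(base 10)122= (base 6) 322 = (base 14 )8A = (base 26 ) 4I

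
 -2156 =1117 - 3273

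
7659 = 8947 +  - 1288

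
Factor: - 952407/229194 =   -  989/238= -2^(-1 ) * 7^(-1)*17^(-1 )*23^1*43^1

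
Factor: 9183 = 3^1 * 3061^1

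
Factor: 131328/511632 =48/187 =2^4*3^1*11^( - 1)*17^(-1)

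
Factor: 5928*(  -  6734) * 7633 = -304702887216 = - 2^4* 3^1*7^1*13^2*17^1*19^1*37^1*449^1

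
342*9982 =3413844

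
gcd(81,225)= 9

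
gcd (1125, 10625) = 125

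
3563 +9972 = 13535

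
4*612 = 2448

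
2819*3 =8457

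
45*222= 9990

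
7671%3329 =1013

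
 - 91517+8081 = -83436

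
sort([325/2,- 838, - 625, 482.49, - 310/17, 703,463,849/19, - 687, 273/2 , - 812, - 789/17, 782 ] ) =[ - 838, - 812, - 687,-625, - 789/17, - 310/17,849/19,273/2, 325/2, 463, 482.49,  703, 782 ] 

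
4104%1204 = 492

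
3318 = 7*474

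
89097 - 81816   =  7281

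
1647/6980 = 1647/6980 = 0.24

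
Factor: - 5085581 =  - 31^1*164051^1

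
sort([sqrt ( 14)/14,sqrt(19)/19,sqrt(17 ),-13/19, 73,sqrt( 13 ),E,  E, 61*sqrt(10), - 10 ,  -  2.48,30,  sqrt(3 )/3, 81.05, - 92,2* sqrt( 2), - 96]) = [ - 96, - 92 , - 10,-2.48, - 13/19,sqrt(19)/19,sqrt( 14) /14 , sqrt(3 ) /3,E,E,2*sqrt(2),sqrt( 13),sqrt(  17), 30, 73,81.05,61*sqrt( 10)]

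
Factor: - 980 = - 2^2*5^1*7^2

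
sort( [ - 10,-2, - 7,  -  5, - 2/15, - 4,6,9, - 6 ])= [ - 10, - 7, - 6, - 5, - 4, - 2, - 2/15,6 , 9 ] 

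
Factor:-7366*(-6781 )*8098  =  404485754908 = 2^2*29^1*127^1*4049^1*6781^1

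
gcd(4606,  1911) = 49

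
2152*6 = 12912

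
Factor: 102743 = 127^1*809^1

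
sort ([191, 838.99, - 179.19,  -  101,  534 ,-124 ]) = [ - 179.19, - 124,-101,191,534,  838.99]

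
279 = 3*93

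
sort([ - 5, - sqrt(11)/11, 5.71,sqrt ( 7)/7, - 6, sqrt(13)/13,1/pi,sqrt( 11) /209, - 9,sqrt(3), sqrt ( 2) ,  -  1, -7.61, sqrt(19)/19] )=[  -  9,-7.61, - 6, - 5,  -  1, - sqrt(11)/11, sqrt(11)/209,sqrt(19 ) /19,sqrt( 13 ) /13,1/pi, sqrt(7) /7,sqrt(2), sqrt(3 ),5.71]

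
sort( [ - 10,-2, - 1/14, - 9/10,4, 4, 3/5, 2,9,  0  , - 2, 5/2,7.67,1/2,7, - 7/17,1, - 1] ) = [ - 10,-2, - 2, - 1, - 9/10, - 7/17, - 1/14,  0, 1/2,3/5,1,2,5/2,  4, 4, 7,7.67,9] 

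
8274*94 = 777756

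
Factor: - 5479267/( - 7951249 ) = 23^1*29^ (-1 )* 487^(-1)*563^(-1)*238229^1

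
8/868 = 2/217 = 0.01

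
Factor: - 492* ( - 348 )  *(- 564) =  - 2^6*3^3*29^1*41^1 * 47^1 = - 96565824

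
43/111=43/111 = 0.39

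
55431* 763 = 42293853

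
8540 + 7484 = 16024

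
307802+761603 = 1069405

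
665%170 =155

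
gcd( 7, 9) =1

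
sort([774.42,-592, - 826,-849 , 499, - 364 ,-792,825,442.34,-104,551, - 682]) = [ - 849, - 826,  -  792,  -  682,-592,-364,- 104,  442.34,  499,551 , 774.42, 825 ] 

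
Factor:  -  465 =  - 3^1*5^1*31^1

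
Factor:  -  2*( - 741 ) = 2^1*3^1*13^1*19^1 = 1482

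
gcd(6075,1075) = 25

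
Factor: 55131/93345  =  18377/31115 = 5^(-1 )*7^( - 2)*17^1*23^1 * 47^1*127^(-1)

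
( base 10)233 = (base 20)bd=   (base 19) c5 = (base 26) 8P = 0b11101001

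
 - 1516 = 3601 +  - 5117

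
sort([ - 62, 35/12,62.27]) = [ - 62, 35/12, 62.27]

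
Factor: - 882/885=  - 2^1*3^1*5^( - 1)*7^2*59^( -1 )  =  - 294/295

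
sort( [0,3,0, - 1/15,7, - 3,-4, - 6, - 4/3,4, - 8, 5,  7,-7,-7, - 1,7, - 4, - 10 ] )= [ - 10, - 8, - 7, -7, - 6, - 4, - 4,-3, - 4/3 , - 1, - 1/15, 0,  0, 3, 4,5,7, 7,7]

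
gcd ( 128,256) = 128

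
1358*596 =809368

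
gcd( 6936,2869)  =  1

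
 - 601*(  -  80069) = 48121469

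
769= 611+158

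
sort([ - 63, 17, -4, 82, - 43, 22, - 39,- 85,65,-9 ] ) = [-85, - 63, - 43, -39,-9,-4, 17,22, 65,82]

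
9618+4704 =14322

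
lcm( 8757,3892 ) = 35028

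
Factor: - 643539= - 3^1*13^1*29^1*569^1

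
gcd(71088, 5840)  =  16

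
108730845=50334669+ 58396176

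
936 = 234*4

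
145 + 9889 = 10034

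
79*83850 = 6624150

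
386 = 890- 504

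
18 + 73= 91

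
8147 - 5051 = 3096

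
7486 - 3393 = 4093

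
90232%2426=470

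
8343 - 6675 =1668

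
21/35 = 3/5 = 0.60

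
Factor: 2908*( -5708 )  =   - 16598864 =-2^4 * 727^1 * 1427^1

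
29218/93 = 314+ 16/93 =314.17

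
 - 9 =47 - 56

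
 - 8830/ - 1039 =8 + 518/1039 = 8.50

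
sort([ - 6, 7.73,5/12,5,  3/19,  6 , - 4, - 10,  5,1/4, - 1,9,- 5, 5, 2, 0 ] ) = [ - 10, - 6, - 5, - 4, - 1,0,3/19 , 1/4,  5/12, 2,  5, 5,  5, 6, 7.73, 9] 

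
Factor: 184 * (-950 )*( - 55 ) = 2^4*5^3*  11^1*19^1*23^1=9614000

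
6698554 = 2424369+4274185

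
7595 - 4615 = 2980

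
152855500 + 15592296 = 168447796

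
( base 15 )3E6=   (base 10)891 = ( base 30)TL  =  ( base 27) 160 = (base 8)1573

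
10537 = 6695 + 3842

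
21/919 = 21/919 = 0.02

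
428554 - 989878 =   -  561324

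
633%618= 15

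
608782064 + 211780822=820562886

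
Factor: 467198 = 2^1*233599^1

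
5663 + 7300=12963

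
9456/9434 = 1+11/4717 = 1.00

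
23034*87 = 2003958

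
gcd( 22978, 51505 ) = 1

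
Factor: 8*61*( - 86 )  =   - 2^4*43^1 * 61^1= - 41968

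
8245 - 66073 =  - 57828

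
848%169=3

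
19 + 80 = 99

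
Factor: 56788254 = 2^1*3^2*3154903^1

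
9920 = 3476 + 6444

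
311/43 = 7+10/43 =7.23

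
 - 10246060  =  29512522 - 39758582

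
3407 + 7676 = 11083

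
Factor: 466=2^1*233^1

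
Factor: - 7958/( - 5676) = 2^( - 1)* 3^( - 1 )*11^ ( - 1)*23^1*43^ ( - 1) * 173^1 = 3979/2838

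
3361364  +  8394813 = 11756177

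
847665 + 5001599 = 5849264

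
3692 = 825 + 2867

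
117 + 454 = 571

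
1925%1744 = 181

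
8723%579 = 38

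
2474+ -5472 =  - 2998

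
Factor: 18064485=3^3*5^1*133811^1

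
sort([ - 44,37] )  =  [-44,37]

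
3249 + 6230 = 9479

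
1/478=1/478 = 0.00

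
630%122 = 20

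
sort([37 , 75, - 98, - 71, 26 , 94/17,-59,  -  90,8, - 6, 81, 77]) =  [-98, - 90, - 71, - 59, - 6, 94/17,  8,26, 37 , 75,77, 81]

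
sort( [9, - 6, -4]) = [ - 6, - 4,9]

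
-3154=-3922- - 768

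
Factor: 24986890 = 2^1*5^1* 2498689^1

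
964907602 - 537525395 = 427382207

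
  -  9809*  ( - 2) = 19618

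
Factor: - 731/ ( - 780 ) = 2^ ( - 2)*3^ ( - 1)*5^( - 1)*13^ ( - 1 ) *17^1*43^1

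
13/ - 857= - 1 + 844/857 = - 0.02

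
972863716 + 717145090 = 1690008806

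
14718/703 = 14718/703 = 20.94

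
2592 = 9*288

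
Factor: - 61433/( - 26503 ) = 17^( - 1)*23^1*1559^( - 1) * 2671^1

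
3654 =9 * 406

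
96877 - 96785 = 92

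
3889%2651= 1238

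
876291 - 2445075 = -1568784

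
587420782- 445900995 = 141519787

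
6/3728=3/1864 = 0.00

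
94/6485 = 94/6485 = 0.01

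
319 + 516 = 835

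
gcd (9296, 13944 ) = 4648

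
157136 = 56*2806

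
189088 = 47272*4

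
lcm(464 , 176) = 5104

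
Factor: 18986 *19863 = 2^1 * 3^2 * 11^1*863^1*2207^1=377118918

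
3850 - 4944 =-1094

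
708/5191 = 708/5191 = 0.14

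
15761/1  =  15761 = 15761.00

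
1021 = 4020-2999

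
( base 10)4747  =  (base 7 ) 16561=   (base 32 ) 4KB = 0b1001010001011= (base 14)1a31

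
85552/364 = 21388/91 = 235.03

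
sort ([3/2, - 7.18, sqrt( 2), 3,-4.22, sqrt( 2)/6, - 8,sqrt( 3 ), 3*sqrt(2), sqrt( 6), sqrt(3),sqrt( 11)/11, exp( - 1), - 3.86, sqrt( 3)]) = [ - 8, - 7.18,-4.22, - 3.86, sqrt( 2 ) /6, sqrt( 11) /11, exp( - 1),sqrt ( 2), 3/2,sqrt(3),sqrt( 3), sqrt(3), sqrt( 6 ), 3,3*sqrt( 2)]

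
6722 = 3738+2984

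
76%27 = 22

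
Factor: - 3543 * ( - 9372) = 2^2*3^2*11^1*71^1*1181^1 = 33204996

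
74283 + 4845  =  79128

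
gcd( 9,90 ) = 9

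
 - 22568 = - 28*806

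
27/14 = 1+13/14 = 1.93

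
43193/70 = 43193/70 = 617.04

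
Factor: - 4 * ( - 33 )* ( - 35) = -4620  =  - 2^2 * 3^1 * 5^1*7^1*11^1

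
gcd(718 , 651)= 1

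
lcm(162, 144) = 1296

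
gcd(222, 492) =6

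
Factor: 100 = 2^2*5^2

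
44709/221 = 202 + 67/221 =202.30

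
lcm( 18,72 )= 72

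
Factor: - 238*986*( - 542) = 127190056 = 2^3*7^1*17^2* 29^1*271^1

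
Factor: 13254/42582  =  47/151 = 47^1*151^( - 1) 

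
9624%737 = 43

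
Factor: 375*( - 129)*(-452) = 21865500 = 2^2*3^2 * 5^3*43^1*113^1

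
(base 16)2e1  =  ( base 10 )737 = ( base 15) 342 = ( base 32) n1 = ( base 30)OH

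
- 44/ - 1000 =11/250 = 0.04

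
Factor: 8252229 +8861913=17114142 = 2^1 * 3^1 * 283^1*10079^1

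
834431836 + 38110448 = 872542284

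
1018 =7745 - 6727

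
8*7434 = 59472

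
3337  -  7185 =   -  3848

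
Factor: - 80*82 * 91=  - 596960  =  -2^5*5^1*7^1*13^1*41^1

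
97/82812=97/82812 =0.00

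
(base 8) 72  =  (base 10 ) 58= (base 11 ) 53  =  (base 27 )24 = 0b111010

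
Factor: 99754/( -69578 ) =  - 49877/34789 = - 19^ ( - 1) * 1831^( - 1)*49877^1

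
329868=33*9996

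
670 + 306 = 976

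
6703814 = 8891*754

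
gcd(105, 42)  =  21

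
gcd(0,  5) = 5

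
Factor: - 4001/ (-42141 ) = 3^( - 1)*11^( - 1)*1277^( - 1)*4001^1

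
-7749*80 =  - 619920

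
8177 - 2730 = 5447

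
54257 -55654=-1397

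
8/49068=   2/12267=0.00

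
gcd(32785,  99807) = 1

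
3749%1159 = 272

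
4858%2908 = 1950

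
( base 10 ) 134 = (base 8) 206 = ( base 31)4a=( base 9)158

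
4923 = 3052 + 1871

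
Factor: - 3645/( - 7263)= 135/269 = 3^3 * 5^1*269^( - 1 ) 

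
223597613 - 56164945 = 167432668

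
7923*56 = 443688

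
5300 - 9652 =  - 4352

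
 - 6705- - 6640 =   -  65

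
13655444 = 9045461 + 4609983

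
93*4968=462024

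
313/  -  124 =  - 3 + 59/124 = - 2.52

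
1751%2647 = 1751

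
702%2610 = 702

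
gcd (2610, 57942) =522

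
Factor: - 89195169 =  - 3^1*7^1*4247389^1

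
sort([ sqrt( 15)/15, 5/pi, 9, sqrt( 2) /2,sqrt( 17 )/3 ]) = [sqrt(15 ) /15,sqrt(2)/2, sqrt(17)/3, 5/pi,9]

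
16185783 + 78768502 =94954285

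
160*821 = 131360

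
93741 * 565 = 52963665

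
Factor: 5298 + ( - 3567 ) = 1731 = 3^1*577^1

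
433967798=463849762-29881964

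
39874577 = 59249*673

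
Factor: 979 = 11^1*89^1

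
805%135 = 130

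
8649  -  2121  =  6528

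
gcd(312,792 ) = 24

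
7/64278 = 7/64278 = 0.00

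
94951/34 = 2792+23/34 = 2792.68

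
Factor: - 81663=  - 3^1 * 163^1*167^1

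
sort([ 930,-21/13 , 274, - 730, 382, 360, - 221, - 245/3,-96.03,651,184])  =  [ - 730, - 221,-96.03,  -  245/3,-21/13, 184, 274, 360,382, 651 , 930] 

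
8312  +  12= 8324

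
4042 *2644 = 10687048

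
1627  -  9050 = -7423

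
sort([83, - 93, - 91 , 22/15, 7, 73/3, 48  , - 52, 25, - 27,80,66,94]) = [-93, - 91, - 52, - 27,22/15, 7, 73/3, 25,48, 66, 80,83, 94]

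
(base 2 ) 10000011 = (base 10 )131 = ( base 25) 56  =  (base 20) 6b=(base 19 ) 6H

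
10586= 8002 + 2584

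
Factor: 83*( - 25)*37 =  - 5^2* 37^1  *83^1 = - 76775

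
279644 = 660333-380689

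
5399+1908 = 7307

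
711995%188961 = 145112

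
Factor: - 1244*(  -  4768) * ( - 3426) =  - 20320948992 = -2^8*3^1*149^1*311^1*571^1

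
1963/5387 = 1963/5387 = 0.36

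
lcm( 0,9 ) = 0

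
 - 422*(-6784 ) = 2862848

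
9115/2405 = 3  +  380/481 = 3.79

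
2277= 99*23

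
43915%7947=4180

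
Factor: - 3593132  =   - 2^2 * 898283^1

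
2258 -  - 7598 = 9856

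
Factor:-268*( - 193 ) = 2^2*67^1*193^1 = 51724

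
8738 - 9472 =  - 734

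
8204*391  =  3207764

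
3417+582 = 3999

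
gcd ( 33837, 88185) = 3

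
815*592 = 482480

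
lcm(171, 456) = 1368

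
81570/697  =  81570/697=117.03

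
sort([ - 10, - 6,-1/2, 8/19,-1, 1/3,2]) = [-10,-6,-1, - 1/2, 1/3, 8/19,2 ] 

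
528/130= 4 + 4/65= 4.06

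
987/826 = 1 + 23/118=   1.19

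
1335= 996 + 339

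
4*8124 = 32496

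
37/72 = 37/72 = 0.51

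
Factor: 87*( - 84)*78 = -570024 = - 2^3*3^3*7^1 * 13^1*29^1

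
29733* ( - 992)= - 29495136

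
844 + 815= 1659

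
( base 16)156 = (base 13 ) 204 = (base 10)342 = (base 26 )D4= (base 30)bc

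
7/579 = 7/579 = 0.01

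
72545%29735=13075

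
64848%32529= 32319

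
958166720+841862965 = 1800029685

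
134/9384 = 67/4692 = 0.01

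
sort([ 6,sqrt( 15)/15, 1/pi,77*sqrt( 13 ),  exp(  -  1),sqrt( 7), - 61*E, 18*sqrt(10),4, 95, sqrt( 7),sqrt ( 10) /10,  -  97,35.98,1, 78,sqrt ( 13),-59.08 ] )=[ - 61*E, -97, - 59.08,sqrt( 15 ) /15, sqrt( 10)/10, 1/pi,exp( - 1),1,sqrt( 7 ),sqrt( 7), sqrt (13 ),4, 6 , 35.98,18*sqrt(10 ), 78,95 , 77 * sqrt(13 ) ] 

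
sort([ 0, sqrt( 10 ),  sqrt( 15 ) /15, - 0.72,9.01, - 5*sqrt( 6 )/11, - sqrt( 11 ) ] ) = [-sqrt( 11),- 5*sqrt( 6)/11, - 0.72,0 , sqrt( 15)/15, sqrt( 10 ), 9.01] 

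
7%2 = 1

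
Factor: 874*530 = 2^2*5^1 * 19^1 *23^1 * 53^1 =463220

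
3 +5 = 8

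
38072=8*4759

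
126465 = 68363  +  58102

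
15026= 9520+5506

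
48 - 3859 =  - 3811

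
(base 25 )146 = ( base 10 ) 731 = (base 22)1B5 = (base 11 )605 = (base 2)1011011011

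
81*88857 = 7197417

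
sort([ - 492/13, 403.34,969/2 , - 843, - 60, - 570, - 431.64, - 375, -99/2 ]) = [  -  843, - 570, - 431.64, -375, - 60, - 99/2, - 492/13, 403.34,969/2]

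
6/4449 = 2/1483 = 0.00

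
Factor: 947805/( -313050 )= - 63187/20870 = -  2^( - 1 )*5^( - 1)*179^1*353^1*2087^( - 1)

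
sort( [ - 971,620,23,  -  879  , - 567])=[-971,  -  879, - 567 , 23, 620] 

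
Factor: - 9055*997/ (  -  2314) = 9027835/2314 = 2^(-1 )*5^1*13^(-1) * 89^ ( - 1)*997^1*1811^1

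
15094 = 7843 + 7251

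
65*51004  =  3315260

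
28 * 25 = 700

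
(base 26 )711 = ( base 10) 4759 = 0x1297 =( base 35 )3uy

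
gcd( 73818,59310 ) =18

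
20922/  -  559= - 20922/559   =  - 37.43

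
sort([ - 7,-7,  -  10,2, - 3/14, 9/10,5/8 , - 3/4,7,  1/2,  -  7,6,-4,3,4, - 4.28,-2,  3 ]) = [  -  10 ,  -  7,-7,  -  7,-4.28, - 4, - 2, -3/4, - 3/14,1/2 , 5/8,9/10,2 , 3, 3, 4, 6,7 ]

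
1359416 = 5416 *251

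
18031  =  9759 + 8272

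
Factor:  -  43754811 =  - 3^1*691^1*21107^1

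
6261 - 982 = 5279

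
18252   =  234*78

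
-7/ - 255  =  7/255 = 0.03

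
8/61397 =8/61397 = 0.00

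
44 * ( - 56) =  - 2464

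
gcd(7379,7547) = 1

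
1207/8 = 1207/8 =150.88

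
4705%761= 139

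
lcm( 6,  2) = 6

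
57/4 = 14 + 1/4 = 14.25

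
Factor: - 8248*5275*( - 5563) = 242036116600  =  2^3*5^2 *211^1 * 1031^1*5563^1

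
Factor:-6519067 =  - 37^1 * 176191^1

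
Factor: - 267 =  - 3^1*89^1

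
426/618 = 71/103 =0.69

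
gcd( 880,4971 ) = 1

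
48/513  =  16/171 = 0.09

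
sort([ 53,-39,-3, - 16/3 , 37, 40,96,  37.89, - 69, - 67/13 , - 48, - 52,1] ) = [ - 69, - 52,-48, - 39, - 16/3,  -  67/13, - 3, 1,  37, 37.89, 40,53,  96] 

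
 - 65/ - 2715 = 13/543 = 0.02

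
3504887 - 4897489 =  -1392602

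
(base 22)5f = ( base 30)45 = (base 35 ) 3K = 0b1111101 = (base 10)125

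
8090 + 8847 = 16937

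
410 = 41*10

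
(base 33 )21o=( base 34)1VP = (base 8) 4273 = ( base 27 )31l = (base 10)2235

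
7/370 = 7/370 = 0.02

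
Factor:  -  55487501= - 43^1 * 173^1 * 7459^1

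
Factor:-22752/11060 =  - 72/35 = - 2^3  *  3^2*5^(-1)*7^(-1)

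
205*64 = 13120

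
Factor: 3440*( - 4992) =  - 2^11*3^1 * 5^1*13^1*43^1 =- 17172480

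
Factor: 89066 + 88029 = 177095 = 5^1*35419^1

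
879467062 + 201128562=1080595624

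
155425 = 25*6217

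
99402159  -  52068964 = 47333195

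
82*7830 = 642060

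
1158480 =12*96540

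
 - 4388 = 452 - 4840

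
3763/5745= 3763/5745 =0.66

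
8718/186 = 46 +27/31=46.87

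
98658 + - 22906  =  75752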